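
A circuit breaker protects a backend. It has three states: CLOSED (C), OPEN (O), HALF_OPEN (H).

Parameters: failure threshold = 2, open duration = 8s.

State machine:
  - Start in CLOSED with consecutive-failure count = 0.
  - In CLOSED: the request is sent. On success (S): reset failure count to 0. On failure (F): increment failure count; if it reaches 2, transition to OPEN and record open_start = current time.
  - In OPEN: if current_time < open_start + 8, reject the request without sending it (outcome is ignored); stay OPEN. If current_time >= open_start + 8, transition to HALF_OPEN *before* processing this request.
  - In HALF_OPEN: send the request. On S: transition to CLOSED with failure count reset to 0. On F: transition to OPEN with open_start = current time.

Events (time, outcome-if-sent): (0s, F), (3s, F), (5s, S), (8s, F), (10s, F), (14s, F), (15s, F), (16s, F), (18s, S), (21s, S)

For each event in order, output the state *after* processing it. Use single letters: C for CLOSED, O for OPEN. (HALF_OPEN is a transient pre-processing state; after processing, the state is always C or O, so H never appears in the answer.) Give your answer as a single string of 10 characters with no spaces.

Answer: COOOOOOOOO

Derivation:
State after each event:
  event#1 t=0s outcome=F: state=CLOSED
  event#2 t=3s outcome=F: state=OPEN
  event#3 t=5s outcome=S: state=OPEN
  event#4 t=8s outcome=F: state=OPEN
  event#5 t=10s outcome=F: state=OPEN
  event#6 t=14s outcome=F: state=OPEN
  event#7 t=15s outcome=F: state=OPEN
  event#8 t=16s outcome=F: state=OPEN
  event#9 t=18s outcome=S: state=OPEN
  event#10 t=21s outcome=S: state=OPEN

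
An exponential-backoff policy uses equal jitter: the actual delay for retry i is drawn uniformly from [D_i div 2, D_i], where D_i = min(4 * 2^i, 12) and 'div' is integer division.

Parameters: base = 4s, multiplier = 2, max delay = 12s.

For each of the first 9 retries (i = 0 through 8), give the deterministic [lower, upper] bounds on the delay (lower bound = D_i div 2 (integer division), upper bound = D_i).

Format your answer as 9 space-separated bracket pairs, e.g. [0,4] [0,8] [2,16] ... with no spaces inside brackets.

Answer: [2,4] [4,8] [6,12] [6,12] [6,12] [6,12] [6,12] [6,12] [6,12]

Derivation:
Computing bounds per retry:
  i=0: D_i=min(4*2^0,12)=4, bounds=[2,4]
  i=1: D_i=min(4*2^1,12)=8, bounds=[4,8]
  i=2: D_i=min(4*2^2,12)=12, bounds=[6,12]
  i=3: D_i=min(4*2^3,12)=12, bounds=[6,12]
  i=4: D_i=min(4*2^4,12)=12, bounds=[6,12]
  i=5: D_i=min(4*2^5,12)=12, bounds=[6,12]
  i=6: D_i=min(4*2^6,12)=12, bounds=[6,12]
  i=7: D_i=min(4*2^7,12)=12, bounds=[6,12]
  i=8: D_i=min(4*2^8,12)=12, bounds=[6,12]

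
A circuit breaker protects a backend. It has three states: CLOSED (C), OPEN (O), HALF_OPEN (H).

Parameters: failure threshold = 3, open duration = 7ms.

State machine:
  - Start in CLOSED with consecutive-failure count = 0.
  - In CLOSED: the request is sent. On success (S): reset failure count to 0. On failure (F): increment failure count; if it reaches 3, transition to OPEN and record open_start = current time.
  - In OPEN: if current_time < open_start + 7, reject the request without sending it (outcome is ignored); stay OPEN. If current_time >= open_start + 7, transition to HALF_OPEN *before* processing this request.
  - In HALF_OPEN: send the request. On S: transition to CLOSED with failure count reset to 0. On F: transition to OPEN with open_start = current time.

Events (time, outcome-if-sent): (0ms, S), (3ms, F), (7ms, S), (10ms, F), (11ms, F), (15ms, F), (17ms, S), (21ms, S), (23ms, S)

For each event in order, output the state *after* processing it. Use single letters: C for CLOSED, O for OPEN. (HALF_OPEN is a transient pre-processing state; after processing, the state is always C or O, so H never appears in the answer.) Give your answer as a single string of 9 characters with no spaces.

Answer: CCCCCOOOC

Derivation:
State after each event:
  event#1 t=0ms outcome=S: state=CLOSED
  event#2 t=3ms outcome=F: state=CLOSED
  event#3 t=7ms outcome=S: state=CLOSED
  event#4 t=10ms outcome=F: state=CLOSED
  event#5 t=11ms outcome=F: state=CLOSED
  event#6 t=15ms outcome=F: state=OPEN
  event#7 t=17ms outcome=S: state=OPEN
  event#8 t=21ms outcome=S: state=OPEN
  event#9 t=23ms outcome=S: state=CLOSED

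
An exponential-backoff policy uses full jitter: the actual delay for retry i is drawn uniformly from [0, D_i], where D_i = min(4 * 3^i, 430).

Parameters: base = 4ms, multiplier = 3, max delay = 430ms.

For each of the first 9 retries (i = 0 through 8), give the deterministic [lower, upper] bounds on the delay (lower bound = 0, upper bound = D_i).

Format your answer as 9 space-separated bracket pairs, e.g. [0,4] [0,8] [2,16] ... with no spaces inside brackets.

Computing bounds per retry:
  i=0: D_i=min(4*3^0,430)=4, bounds=[0,4]
  i=1: D_i=min(4*3^1,430)=12, bounds=[0,12]
  i=2: D_i=min(4*3^2,430)=36, bounds=[0,36]
  i=3: D_i=min(4*3^3,430)=108, bounds=[0,108]
  i=4: D_i=min(4*3^4,430)=324, bounds=[0,324]
  i=5: D_i=min(4*3^5,430)=430, bounds=[0,430]
  i=6: D_i=min(4*3^6,430)=430, bounds=[0,430]
  i=7: D_i=min(4*3^7,430)=430, bounds=[0,430]
  i=8: D_i=min(4*3^8,430)=430, bounds=[0,430]

Answer: [0,4] [0,12] [0,36] [0,108] [0,324] [0,430] [0,430] [0,430] [0,430]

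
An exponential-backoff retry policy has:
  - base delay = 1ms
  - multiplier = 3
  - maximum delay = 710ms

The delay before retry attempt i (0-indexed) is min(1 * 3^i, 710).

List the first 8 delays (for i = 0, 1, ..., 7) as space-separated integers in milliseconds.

Answer: 1 3 9 27 81 243 710 710

Derivation:
Computing each delay:
  i=0: min(1*3^0, 710) = 1
  i=1: min(1*3^1, 710) = 3
  i=2: min(1*3^2, 710) = 9
  i=3: min(1*3^3, 710) = 27
  i=4: min(1*3^4, 710) = 81
  i=5: min(1*3^5, 710) = 243
  i=6: min(1*3^6, 710) = 710
  i=7: min(1*3^7, 710) = 710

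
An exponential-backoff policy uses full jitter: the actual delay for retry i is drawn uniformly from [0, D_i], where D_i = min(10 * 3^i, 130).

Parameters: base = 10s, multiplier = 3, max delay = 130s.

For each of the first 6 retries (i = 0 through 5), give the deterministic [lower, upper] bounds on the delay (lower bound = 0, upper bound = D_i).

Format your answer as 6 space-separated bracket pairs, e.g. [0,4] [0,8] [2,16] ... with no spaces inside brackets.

Answer: [0,10] [0,30] [0,90] [0,130] [0,130] [0,130]

Derivation:
Computing bounds per retry:
  i=0: D_i=min(10*3^0,130)=10, bounds=[0,10]
  i=1: D_i=min(10*3^1,130)=30, bounds=[0,30]
  i=2: D_i=min(10*3^2,130)=90, bounds=[0,90]
  i=3: D_i=min(10*3^3,130)=130, bounds=[0,130]
  i=4: D_i=min(10*3^4,130)=130, bounds=[0,130]
  i=5: D_i=min(10*3^5,130)=130, bounds=[0,130]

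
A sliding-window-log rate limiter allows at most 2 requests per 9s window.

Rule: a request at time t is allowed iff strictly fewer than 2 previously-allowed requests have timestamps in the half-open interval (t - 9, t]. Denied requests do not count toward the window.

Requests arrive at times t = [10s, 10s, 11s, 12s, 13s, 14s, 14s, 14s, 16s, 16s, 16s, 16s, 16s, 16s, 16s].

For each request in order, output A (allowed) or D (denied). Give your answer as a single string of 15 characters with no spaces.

Tracking allowed requests in the window:
  req#1 t=10s: ALLOW
  req#2 t=10s: ALLOW
  req#3 t=11s: DENY
  req#4 t=12s: DENY
  req#5 t=13s: DENY
  req#6 t=14s: DENY
  req#7 t=14s: DENY
  req#8 t=14s: DENY
  req#9 t=16s: DENY
  req#10 t=16s: DENY
  req#11 t=16s: DENY
  req#12 t=16s: DENY
  req#13 t=16s: DENY
  req#14 t=16s: DENY
  req#15 t=16s: DENY

Answer: AADDDDDDDDDDDDD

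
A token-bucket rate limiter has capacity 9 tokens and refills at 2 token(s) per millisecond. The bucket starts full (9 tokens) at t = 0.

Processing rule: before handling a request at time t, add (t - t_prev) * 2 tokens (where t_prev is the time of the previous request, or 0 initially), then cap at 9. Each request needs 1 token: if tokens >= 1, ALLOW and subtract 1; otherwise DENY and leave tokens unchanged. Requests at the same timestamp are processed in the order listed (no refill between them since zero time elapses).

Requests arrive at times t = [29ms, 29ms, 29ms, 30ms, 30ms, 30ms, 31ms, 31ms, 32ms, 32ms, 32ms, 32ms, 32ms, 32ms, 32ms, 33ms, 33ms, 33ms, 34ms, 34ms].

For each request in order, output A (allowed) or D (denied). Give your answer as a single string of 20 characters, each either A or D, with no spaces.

Simulating step by step:
  req#1 t=29ms: ALLOW
  req#2 t=29ms: ALLOW
  req#3 t=29ms: ALLOW
  req#4 t=30ms: ALLOW
  req#5 t=30ms: ALLOW
  req#6 t=30ms: ALLOW
  req#7 t=31ms: ALLOW
  req#8 t=31ms: ALLOW
  req#9 t=32ms: ALLOW
  req#10 t=32ms: ALLOW
  req#11 t=32ms: ALLOW
  req#12 t=32ms: ALLOW
  req#13 t=32ms: ALLOW
  req#14 t=32ms: ALLOW
  req#15 t=32ms: ALLOW
  req#16 t=33ms: ALLOW
  req#17 t=33ms: ALLOW
  req#18 t=33ms: DENY
  req#19 t=34ms: ALLOW
  req#20 t=34ms: ALLOW

Answer: AAAAAAAAAAAAAAAAADAA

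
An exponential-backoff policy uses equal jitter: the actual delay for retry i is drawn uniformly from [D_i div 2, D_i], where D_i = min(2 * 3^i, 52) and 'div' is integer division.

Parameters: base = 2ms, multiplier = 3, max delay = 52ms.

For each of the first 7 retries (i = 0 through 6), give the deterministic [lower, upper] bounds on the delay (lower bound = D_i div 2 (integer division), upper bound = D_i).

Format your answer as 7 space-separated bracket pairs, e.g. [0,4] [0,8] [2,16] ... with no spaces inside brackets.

Answer: [1,2] [3,6] [9,18] [26,52] [26,52] [26,52] [26,52]

Derivation:
Computing bounds per retry:
  i=0: D_i=min(2*3^0,52)=2, bounds=[1,2]
  i=1: D_i=min(2*3^1,52)=6, bounds=[3,6]
  i=2: D_i=min(2*3^2,52)=18, bounds=[9,18]
  i=3: D_i=min(2*3^3,52)=52, bounds=[26,52]
  i=4: D_i=min(2*3^4,52)=52, bounds=[26,52]
  i=5: D_i=min(2*3^5,52)=52, bounds=[26,52]
  i=6: D_i=min(2*3^6,52)=52, bounds=[26,52]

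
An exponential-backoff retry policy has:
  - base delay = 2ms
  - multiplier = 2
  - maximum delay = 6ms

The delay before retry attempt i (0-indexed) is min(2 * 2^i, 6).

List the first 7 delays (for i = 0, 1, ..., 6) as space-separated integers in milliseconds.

Computing each delay:
  i=0: min(2*2^0, 6) = 2
  i=1: min(2*2^1, 6) = 4
  i=2: min(2*2^2, 6) = 6
  i=3: min(2*2^3, 6) = 6
  i=4: min(2*2^4, 6) = 6
  i=5: min(2*2^5, 6) = 6
  i=6: min(2*2^6, 6) = 6

Answer: 2 4 6 6 6 6 6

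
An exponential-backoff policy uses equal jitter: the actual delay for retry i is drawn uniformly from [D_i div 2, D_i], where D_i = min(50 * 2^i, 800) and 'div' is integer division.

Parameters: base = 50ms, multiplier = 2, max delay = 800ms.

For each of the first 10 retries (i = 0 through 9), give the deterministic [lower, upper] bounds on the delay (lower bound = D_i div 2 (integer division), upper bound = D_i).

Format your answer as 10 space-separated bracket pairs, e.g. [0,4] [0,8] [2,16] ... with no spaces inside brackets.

Computing bounds per retry:
  i=0: D_i=min(50*2^0,800)=50, bounds=[25,50]
  i=1: D_i=min(50*2^1,800)=100, bounds=[50,100]
  i=2: D_i=min(50*2^2,800)=200, bounds=[100,200]
  i=3: D_i=min(50*2^3,800)=400, bounds=[200,400]
  i=4: D_i=min(50*2^4,800)=800, bounds=[400,800]
  i=5: D_i=min(50*2^5,800)=800, bounds=[400,800]
  i=6: D_i=min(50*2^6,800)=800, bounds=[400,800]
  i=7: D_i=min(50*2^7,800)=800, bounds=[400,800]
  i=8: D_i=min(50*2^8,800)=800, bounds=[400,800]
  i=9: D_i=min(50*2^9,800)=800, bounds=[400,800]

Answer: [25,50] [50,100] [100,200] [200,400] [400,800] [400,800] [400,800] [400,800] [400,800] [400,800]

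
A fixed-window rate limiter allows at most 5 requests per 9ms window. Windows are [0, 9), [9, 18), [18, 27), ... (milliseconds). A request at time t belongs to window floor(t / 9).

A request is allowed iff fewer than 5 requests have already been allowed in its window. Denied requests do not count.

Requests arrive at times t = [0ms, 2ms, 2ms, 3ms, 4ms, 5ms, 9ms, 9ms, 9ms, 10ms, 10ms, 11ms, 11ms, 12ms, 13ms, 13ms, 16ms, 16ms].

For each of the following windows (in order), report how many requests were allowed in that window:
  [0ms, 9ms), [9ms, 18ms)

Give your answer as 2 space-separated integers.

Answer: 5 5

Derivation:
Processing requests:
  req#1 t=0ms (window 0): ALLOW
  req#2 t=2ms (window 0): ALLOW
  req#3 t=2ms (window 0): ALLOW
  req#4 t=3ms (window 0): ALLOW
  req#5 t=4ms (window 0): ALLOW
  req#6 t=5ms (window 0): DENY
  req#7 t=9ms (window 1): ALLOW
  req#8 t=9ms (window 1): ALLOW
  req#9 t=9ms (window 1): ALLOW
  req#10 t=10ms (window 1): ALLOW
  req#11 t=10ms (window 1): ALLOW
  req#12 t=11ms (window 1): DENY
  req#13 t=11ms (window 1): DENY
  req#14 t=12ms (window 1): DENY
  req#15 t=13ms (window 1): DENY
  req#16 t=13ms (window 1): DENY
  req#17 t=16ms (window 1): DENY
  req#18 t=16ms (window 1): DENY

Allowed counts by window: 5 5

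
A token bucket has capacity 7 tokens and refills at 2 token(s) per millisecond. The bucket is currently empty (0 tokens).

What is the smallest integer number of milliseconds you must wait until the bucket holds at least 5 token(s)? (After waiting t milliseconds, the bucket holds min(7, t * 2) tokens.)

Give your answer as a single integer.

Need t * 2 >= 5, so t >= 5/2.
Smallest integer t = ceil(5/2) = 3.

Answer: 3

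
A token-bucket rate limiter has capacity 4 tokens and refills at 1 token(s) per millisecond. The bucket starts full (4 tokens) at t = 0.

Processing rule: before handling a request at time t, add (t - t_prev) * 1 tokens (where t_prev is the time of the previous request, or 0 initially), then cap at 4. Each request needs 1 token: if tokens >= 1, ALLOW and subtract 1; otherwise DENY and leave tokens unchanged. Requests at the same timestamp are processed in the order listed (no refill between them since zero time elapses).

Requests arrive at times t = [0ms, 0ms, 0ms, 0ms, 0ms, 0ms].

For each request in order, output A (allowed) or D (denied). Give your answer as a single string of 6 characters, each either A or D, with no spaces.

Answer: AAAADD

Derivation:
Simulating step by step:
  req#1 t=0ms: ALLOW
  req#2 t=0ms: ALLOW
  req#3 t=0ms: ALLOW
  req#4 t=0ms: ALLOW
  req#5 t=0ms: DENY
  req#6 t=0ms: DENY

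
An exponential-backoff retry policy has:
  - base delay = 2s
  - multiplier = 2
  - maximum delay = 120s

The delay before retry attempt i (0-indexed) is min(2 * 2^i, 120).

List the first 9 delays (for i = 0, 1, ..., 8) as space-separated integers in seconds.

Computing each delay:
  i=0: min(2*2^0, 120) = 2
  i=1: min(2*2^1, 120) = 4
  i=2: min(2*2^2, 120) = 8
  i=3: min(2*2^3, 120) = 16
  i=4: min(2*2^4, 120) = 32
  i=5: min(2*2^5, 120) = 64
  i=6: min(2*2^6, 120) = 120
  i=7: min(2*2^7, 120) = 120
  i=8: min(2*2^8, 120) = 120

Answer: 2 4 8 16 32 64 120 120 120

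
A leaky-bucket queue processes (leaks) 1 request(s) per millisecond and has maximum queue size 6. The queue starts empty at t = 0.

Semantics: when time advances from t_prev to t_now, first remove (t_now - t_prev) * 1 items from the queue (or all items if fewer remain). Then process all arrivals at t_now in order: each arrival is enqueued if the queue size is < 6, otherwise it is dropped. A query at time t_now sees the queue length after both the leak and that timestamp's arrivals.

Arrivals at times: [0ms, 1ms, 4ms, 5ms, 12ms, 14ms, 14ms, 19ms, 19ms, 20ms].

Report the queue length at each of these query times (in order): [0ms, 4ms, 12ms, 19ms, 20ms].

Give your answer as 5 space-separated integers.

Queue lengths at query times:
  query t=0ms: backlog = 1
  query t=4ms: backlog = 1
  query t=12ms: backlog = 1
  query t=19ms: backlog = 2
  query t=20ms: backlog = 2

Answer: 1 1 1 2 2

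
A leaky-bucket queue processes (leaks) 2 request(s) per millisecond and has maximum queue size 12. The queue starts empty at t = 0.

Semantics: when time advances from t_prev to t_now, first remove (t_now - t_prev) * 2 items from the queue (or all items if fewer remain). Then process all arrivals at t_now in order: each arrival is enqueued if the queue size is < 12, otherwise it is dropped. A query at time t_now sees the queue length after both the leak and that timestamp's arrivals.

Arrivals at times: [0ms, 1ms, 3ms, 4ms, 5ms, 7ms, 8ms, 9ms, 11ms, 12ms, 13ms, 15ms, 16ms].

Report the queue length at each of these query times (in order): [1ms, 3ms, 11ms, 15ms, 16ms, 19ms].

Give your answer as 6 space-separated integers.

Answer: 1 1 1 1 1 0

Derivation:
Queue lengths at query times:
  query t=1ms: backlog = 1
  query t=3ms: backlog = 1
  query t=11ms: backlog = 1
  query t=15ms: backlog = 1
  query t=16ms: backlog = 1
  query t=19ms: backlog = 0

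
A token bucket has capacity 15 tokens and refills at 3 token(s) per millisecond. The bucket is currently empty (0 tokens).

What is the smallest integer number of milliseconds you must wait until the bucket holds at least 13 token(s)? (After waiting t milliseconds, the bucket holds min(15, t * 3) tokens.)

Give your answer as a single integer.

Answer: 5

Derivation:
Need t * 3 >= 13, so t >= 13/3.
Smallest integer t = ceil(13/3) = 5.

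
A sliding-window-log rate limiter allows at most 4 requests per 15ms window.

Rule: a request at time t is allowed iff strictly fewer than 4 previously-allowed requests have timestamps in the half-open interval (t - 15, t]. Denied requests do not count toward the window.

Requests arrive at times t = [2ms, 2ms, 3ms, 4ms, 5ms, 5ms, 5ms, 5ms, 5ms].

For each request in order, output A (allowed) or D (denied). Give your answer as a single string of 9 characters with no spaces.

Tracking allowed requests in the window:
  req#1 t=2ms: ALLOW
  req#2 t=2ms: ALLOW
  req#3 t=3ms: ALLOW
  req#4 t=4ms: ALLOW
  req#5 t=5ms: DENY
  req#6 t=5ms: DENY
  req#7 t=5ms: DENY
  req#8 t=5ms: DENY
  req#9 t=5ms: DENY

Answer: AAAADDDDD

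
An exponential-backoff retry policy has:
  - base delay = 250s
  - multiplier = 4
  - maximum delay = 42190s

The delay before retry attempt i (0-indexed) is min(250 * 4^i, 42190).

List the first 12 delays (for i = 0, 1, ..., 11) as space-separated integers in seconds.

Answer: 250 1000 4000 16000 42190 42190 42190 42190 42190 42190 42190 42190

Derivation:
Computing each delay:
  i=0: min(250*4^0, 42190) = 250
  i=1: min(250*4^1, 42190) = 1000
  i=2: min(250*4^2, 42190) = 4000
  i=3: min(250*4^3, 42190) = 16000
  i=4: min(250*4^4, 42190) = 42190
  i=5: min(250*4^5, 42190) = 42190
  i=6: min(250*4^6, 42190) = 42190
  i=7: min(250*4^7, 42190) = 42190
  i=8: min(250*4^8, 42190) = 42190
  i=9: min(250*4^9, 42190) = 42190
  i=10: min(250*4^10, 42190) = 42190
  i=11: min(250*4^11, 42190) = 42190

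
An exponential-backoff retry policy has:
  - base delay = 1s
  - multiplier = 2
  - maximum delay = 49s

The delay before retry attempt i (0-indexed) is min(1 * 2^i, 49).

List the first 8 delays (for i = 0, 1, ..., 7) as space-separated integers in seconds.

Computing each delay:
  i=0: min(1*2^0, 49) = 1
  i=1: min(1*2^1, 49) = 2
  i=2: min(1*2^2, 49) = 4
  i=3: min(1*2^3, 49) = 8
  i=4: min(1*2^4, 49) = 16
  i=5: min(1*2^5, 49) = 32
  i=6: min(1*2^6, 49) = 49
  i=7: min(1*2^7, 49) = 49

Answer: 1 2 4 8 16 32 49 49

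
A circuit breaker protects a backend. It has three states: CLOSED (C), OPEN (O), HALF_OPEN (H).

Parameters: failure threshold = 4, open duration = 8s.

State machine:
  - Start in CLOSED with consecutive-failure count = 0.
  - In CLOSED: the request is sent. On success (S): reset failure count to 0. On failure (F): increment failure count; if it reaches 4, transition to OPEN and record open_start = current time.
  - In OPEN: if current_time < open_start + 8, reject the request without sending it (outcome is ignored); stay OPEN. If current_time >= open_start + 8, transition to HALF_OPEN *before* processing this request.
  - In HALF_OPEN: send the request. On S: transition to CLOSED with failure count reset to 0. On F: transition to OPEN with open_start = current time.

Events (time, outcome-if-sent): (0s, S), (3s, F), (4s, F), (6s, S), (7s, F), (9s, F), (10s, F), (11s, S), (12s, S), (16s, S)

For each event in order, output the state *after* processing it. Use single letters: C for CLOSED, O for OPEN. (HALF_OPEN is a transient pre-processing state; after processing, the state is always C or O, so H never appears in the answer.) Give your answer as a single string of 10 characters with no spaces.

State after each event:
  event#1 t=0s outcome=S: state=CLOSED
  event#2 t=3s outcome=F: state=CLOSED
  event#3 t=4s outcome=F: state=CLOSED
  event#4 t=6s outcome=S: state=CLOSED
  event#5 t=7s outcome=F: state=CLOSED
  event#6 t=9s outcome=F: state=CLOSED
  event#7 t=10s outcome=F: state=CLOSED
  event#8 t=11s outcome=S: state=CLOSED
  event#9 t=12s outcome=S: state=CLOSED
  event#10 t=16s outcome=S: state=CLOSED

Answer: CCCCCCCCCC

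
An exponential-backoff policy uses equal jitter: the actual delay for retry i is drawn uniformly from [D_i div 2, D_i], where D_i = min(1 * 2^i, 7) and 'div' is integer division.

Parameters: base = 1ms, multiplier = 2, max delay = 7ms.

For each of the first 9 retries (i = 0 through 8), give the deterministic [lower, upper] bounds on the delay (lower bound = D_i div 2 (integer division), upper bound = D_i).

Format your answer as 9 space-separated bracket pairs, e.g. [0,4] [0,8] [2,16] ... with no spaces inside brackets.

Computing bounds per retry:
  i=0: D_i=min(1*2^0,7)=1, bounds=[0,1]
  i=1: D_i=min(1*2^1,7)=2, bounds=[1,2]
  i=2: D_i=min(1*2^2,7)=4, bounds=[2,4]
  i=3: D_i=min(1*2^3,7)=7, bounds=[3,7]
  i=4: D_i=min(1*2^4,7)=7, bounds=[3,7]
  i=5: D_i=min(1*2^5,7)=7, bounds=[3,7]
  i=6: D_i=min(1*2^6,7)=7, bounds=[3,7]
  i=7: D_i=min(1*2^7,7)=7, bounds=[3,7]
  i=8: D_i=min(1*2^8,7)=7, bounds=[3,7]

Answer: [0,1] [1,2] [2,4] [3,7] [3,7] [3,7] [3,7] [3,7] [3,7]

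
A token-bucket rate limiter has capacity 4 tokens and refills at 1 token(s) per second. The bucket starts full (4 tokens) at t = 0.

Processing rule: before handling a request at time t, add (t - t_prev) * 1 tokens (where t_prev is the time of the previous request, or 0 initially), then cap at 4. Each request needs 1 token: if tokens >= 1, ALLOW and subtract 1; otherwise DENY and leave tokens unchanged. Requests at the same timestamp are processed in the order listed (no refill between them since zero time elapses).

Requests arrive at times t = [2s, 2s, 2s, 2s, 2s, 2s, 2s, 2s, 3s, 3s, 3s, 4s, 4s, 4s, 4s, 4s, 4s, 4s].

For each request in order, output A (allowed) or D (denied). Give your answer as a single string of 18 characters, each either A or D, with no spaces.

Answer: AAAADDDDADDADDDDDD

Derivation:
Simulating step by step:
  req#1 t=2s: ALLOW
  req#2 t=2s: ALLOW
  req#3 t=2s: ALLOW
  req#4 t=2s: ALLOW
  req#5 t=2s: DENY
  req#6 t=2s: DENY
  req#7 t=2s: DENY
  req#8 t=2s: DENY
  req#9 t=3s: ALLOW
  req#10 t=3s: DENY
  req#11 t=3s: DENY
  req#12 t=4s: ALLOW
  req#13 t=4s: DENY
  req#14 t=4s: DENY
  req#15 t=4s: DENY
  req#16 t=4s: DENY
  req#17 t=4s: DENY
  req#18 t=4s: DENY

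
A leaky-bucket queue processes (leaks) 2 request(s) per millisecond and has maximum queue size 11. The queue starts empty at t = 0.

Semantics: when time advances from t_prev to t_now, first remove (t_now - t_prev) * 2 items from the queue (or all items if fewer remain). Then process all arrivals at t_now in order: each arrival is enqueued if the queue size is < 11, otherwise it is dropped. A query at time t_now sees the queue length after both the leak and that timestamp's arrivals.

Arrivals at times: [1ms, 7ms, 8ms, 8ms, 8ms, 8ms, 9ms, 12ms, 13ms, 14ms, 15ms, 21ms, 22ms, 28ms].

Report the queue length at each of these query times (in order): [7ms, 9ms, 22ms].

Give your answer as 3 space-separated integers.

Queue lengths at query times:
  query t=7ms: backlog = 1
  query t=9ms: backlog = 3
  query t=22ms: backlog = 1

Answer: 1 3 1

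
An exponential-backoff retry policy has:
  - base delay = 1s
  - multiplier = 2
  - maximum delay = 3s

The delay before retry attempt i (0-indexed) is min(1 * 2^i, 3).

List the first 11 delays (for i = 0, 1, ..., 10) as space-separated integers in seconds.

Computing each delay:
  i=0: min(1*2^0, 3) = 1
  i=1: min(1*2^1, 3) = 2
  i=2: min(1*2^2, 3) = 3
  i=3: min(1*2^3, 3) = 3
  i=4: min(1*2^4, 3) = 3
  i=5: min(1*2^5, 3) = 3
  i=6: min(1*2^6, 3) = 3
  i=7: min(1*2^7, 3) = 3
  i=8: min(1*2^8, 3) = 3
  i=9: min(1*2^9, 3) = 3
  i=10: min(1*2^10, 3) = 3

Answer: 1 2 3 3 3 3 3 3 3 3 3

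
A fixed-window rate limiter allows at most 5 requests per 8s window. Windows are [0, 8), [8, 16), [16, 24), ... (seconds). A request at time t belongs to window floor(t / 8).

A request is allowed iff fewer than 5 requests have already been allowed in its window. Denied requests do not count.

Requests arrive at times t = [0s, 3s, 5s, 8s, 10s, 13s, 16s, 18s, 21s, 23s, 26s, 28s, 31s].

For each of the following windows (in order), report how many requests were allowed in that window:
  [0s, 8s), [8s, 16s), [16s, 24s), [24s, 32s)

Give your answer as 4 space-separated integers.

Processing requests:
  req#1 t=0s (window 0): ALLOW
  req#2 t=3s (window 0): ALLOW
  req#3 t=5s (window 0): ALLOW
  req#4 t=8s (window 1): ALLOW
  req#5 t=10s (window 1): ALLOW
  req#6 t=13s (window 1): ALLOW
  req#7 t=16s (window 2): ALLOW
  req#8 t=18s (window 2): ALLOW
  req#9 t=21s (window 2): ALLOW
  req#10 t=23s (window 2): ALLOW
  req#11 t=26s (window 3): ALLOW
  req#12 t=28s (window 3): ALLOW
  req#13 t=31s (window 3): ALLOW

Allowed counts by window: 3 3 4 3

Answer: 3 3 4 3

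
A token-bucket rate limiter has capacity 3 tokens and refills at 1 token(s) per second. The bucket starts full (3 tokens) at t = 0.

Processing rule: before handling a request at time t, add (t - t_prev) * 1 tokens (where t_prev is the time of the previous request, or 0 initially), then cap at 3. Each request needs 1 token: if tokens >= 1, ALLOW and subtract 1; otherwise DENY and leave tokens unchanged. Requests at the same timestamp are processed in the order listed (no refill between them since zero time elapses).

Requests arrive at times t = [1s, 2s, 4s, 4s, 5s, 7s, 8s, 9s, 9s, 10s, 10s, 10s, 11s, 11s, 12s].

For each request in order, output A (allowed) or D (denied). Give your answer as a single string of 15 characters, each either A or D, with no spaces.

Simulating step by step:
  req#1 t=1s: ALLOW
  req#2 t=2s: ALLOW
  req#3 t=4s: ALLOW
  req#4 t=4s: ALLOW
  req#5 t=5s: ALLOW
  req#6 t=7s: ALLOW
  req#7 t=8s: ALLOW
  req#8 t=9s: ALLOW
  req#9 t=9s: ALLOW
  req#10 t=10s: ALLOW
  req#11 t=10s: ALLOW
  req#12 t=10s: DENY
  req#13 t=11s: ALLOW
  req#14 t=11s: DENY
  req#15 t=12s: ALLOW

Answer: AAAAAAAAAAADADA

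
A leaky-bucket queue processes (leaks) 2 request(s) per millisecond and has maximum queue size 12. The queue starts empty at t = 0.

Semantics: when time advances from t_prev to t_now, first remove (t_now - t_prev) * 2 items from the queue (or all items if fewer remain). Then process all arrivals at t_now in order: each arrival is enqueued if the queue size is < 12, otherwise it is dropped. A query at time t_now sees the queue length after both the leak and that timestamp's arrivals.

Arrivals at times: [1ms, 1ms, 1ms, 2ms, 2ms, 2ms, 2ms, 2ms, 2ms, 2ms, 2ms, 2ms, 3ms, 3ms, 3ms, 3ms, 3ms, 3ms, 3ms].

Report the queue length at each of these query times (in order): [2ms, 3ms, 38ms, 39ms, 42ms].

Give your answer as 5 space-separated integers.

Answer: 10 12 0 0 0

Derivation:
Queue lengths at query times:
  query t=2ms: backlog = 10
  query t=3ms: backlog = 12
  query t=38ms: backlog = 0
  query t=39ms: backlog = 0
  query t=42ms: backlog = 0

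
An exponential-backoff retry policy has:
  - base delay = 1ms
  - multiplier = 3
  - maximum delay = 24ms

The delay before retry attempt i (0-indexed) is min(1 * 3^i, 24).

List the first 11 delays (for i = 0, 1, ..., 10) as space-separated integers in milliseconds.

Answer: 1 3 9 24 24 24 24 24 24 24 24

Derivation:
Computing each delay:
  i=0: min(1*3^0, 24) = 1
  i=1: min(1*3^1, 24) = 3
  i=2: min(1*3^2, 24) = 9
  i=3: min(1*3^3, 24) = 24
  i=4: min(1*3^4, 24) = 24
  i=5: min(1*3^5, 24) = 24
  i=6: min(1*3^6, 24) = 24
  i=7: min(1*3^7, 24) = 24
  i=8: min(1*3^8, 24) = 24
  i=9: min(1*3^9, 24) = 24
  i=10: min(1*3^10, 24) = 24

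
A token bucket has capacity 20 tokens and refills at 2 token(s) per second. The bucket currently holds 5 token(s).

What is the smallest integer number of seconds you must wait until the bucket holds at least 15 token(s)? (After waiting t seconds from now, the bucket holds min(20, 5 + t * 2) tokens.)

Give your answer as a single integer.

Answer: 5

Derivation:
Need 5 + t * 2 >= 15, so t >= 10/2.
Smallest integer t = ceil(10/2) = 5.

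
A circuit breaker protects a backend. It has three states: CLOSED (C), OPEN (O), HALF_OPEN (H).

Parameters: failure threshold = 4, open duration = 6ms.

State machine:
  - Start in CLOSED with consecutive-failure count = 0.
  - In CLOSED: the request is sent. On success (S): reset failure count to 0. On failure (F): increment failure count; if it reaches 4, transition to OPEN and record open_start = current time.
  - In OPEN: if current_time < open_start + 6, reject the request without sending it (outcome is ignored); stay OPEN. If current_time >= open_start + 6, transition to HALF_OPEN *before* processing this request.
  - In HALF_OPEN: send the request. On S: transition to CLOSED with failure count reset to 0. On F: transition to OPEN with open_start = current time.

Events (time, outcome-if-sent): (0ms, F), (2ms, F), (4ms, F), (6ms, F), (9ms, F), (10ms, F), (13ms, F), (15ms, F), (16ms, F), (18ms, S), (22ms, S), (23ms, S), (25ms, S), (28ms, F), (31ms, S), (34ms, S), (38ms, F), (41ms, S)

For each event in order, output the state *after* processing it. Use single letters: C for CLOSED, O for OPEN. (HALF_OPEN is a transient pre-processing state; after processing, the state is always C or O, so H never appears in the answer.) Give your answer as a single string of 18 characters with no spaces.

State after each event:
  event#1 t=0ms outcome=F: state=CLOSED
  event#2 t=2ms outcome=F: state=CLOSED
  event#3 t=4ms outcome=F: state=CLOSED
  event#4 t=6ms outcome=F: state=OPEN
  event#5 t=9ms outcome=F: state=OPEN
  event#6 t=10ms outcome=F: state=OPEN
  event#7 t=13ms outcome=F: state=OPEN
  event#8 t=15ms outcome=F: state=OPEN
  event#9 t=16ms outcome=F: state=OPEN
  event#10 t=18ms outcome=S: state=OPEN
  event#11 t=22ms outcome=S: state=CLOSED
  event#12 t=23ms outcome=S: state=CLOSED
  event#13 t=25ms outcome=S: state=CLOSED
  event#14 t=28ms outcome=F: state=CLOSED
  event#15 t=31ms outcome=S: state=CLOSED
  event#16 t=34ms outcome=S: state=CLOSED
  event#17 t=38ms outcome=F: state=CLOSED
  event#18 t=41ms outcome=S: state=CLOSED

Answer: CCCOOOOOOOCCCCCCCC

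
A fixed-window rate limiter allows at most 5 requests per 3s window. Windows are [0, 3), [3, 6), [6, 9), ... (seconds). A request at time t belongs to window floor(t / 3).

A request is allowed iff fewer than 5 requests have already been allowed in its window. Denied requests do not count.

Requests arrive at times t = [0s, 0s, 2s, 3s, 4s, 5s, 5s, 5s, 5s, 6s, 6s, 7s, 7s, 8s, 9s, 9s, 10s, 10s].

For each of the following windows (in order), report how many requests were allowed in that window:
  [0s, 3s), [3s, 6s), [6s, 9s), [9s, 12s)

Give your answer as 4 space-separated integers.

Processing requests:
  req#1 t=0s (window 0): ALLOW
  req#2 t=0s (window 0): ALLOW
  req#3 t=2s (window 0): ALLOW
  req#4 t=3s (window 1): ALLOW
  req#5 t=4s (window 1): ALLOW
  req#6 t=5s (window 1): ALLOW
  req#7 t=5s (window 1): ALLOW
  req#8 t=5s (window 1): ALLOW
  req#9 t=5s (window 1): DENY
  req#10 t=6s (window 2): ALLOW
  req#11 t=6s (window 2): ALLOW
  req#12 t=7s (window 2): ALLOW
  req#13 t=7s (window 2): ALLOW
  req#14 t=8s (window 2): ALLOW
  req#15 t=9s (window 3): ALLOW
  req#16 t=9s (window 3): ALLOW
  req#17 t=10s (window 3): ALLOW
  req#18 t=10s (window 3): ALLOW

Allowed counts by window: 3 5 5 4

Answer: 3 5 5 4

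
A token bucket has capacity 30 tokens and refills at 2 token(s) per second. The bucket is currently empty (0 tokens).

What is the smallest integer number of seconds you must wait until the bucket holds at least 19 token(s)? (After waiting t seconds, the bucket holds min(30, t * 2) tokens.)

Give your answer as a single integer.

Answer: 10

Derivation:
Need t * 2 >= 19, so t >= 19/2.
Smallest integer t = ceil(19/2) = 10.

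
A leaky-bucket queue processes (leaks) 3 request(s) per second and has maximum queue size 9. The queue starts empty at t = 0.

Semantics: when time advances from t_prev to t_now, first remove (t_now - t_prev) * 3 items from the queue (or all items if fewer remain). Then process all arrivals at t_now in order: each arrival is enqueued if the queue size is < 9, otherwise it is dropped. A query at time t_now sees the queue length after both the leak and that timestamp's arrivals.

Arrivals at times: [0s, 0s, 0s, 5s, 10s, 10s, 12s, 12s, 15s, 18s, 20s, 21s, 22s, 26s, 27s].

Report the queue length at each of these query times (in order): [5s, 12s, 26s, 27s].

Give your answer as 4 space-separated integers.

Answer: 1 2 1 1

Derivation:
Queue lengths at query times:
  query t=5s: backlog = 1
  query t=12s: backlog = 2
  query t=26s: backlog = 1
  query t=27s: backlog = 1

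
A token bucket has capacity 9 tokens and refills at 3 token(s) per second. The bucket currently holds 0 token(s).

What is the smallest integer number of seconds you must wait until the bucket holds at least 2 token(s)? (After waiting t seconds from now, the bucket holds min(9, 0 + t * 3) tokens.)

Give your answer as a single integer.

Answer: 1

Derivation:
Need 0 + t * 3 >= 2, so t >= 2/3.
Smallest integer t = ceil(2/3) = 1.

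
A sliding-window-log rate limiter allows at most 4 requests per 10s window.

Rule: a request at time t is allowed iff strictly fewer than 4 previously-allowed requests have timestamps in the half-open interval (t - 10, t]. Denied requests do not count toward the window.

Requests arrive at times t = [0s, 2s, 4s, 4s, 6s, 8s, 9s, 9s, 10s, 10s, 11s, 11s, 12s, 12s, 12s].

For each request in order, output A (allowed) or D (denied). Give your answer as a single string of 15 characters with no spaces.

Answer: AAAADDDDADDDADD

Derivation:
Tracking allowed requests in the window:
  req#1 t=0s: ALLOW
  req#2 t=2s: ALLOW
  req#3 t=4s: ALLOW
  req#4 t=4s: ALLOW
  req#5 t=6s: DENY
  req#6 t=8s: DENY
  req#7 t=9s: DENY
  req#8 t=9s: DENY
  req#9 t=10s: ALLOW
  req#10 t=10s: DENY
  req#11 t=11s: DENY
  req#12 t=11s: DENY
  req#13 t=12s: ALLOW
  req#14 t=12s: DENY
  req#15 t=12s: DENY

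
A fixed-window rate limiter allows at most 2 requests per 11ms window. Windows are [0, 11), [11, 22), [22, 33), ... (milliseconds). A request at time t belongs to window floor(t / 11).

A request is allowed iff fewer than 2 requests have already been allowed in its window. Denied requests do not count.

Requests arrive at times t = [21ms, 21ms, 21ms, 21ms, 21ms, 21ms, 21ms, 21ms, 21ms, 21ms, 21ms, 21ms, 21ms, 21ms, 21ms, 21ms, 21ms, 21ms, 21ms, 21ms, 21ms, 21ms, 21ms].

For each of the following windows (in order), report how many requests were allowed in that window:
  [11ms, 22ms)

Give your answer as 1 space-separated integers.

Answer: 2

Derivation:
Processing requests:
  req#1 t=21ms (window 1): ALLOW
  req#2 t=21ms (window 1): ALLOW
  req#3 t=21ms (window 1): DENY
  req#4 t=21ms (window 1): DENY
  req#5 t=21ms (window 1): DENY
  req#6 t=21ms (window 1): DENY
  req#7 t=21ms (window 1): DENY
  req#8 t=21ms (window 1): DENY
  req#9 t=21ms (window 1): DENY
  req#10 t=21ms (window 1): DENY
  req#11 t=21ms (window 1): DENY
  req#12 t=21ms (window 1): DENY
  req#13 t=21ms (window 1): DENY
  req#14 t=21ms (window 1): DENY
  req#15 t=21ms (window 1): DENY
  req#16 t=21ms (window 1): DENY
  req#17 t=21ms (window 1): DENY
  req#18 t=21ms (window 1): DENY
  req#19 t=21ms (window 1): DENY
  req#20 t=21ms (window 1): DENY
  req#21 t=21ms (window 1): DENY
  req#22 t=21ms (window 1): DENY
  req#23 t=21ms (window 1): DENY

Allowed counts by window: 2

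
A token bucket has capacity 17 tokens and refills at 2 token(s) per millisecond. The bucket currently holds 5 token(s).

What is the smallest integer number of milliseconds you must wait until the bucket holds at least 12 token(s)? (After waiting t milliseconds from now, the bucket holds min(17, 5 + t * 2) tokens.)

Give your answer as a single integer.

Answer: 4

Derivation:
Need 5 + t * 2 >= 12, so t >= 7/2.
Smallest integer t = ceil(7/2) = 4.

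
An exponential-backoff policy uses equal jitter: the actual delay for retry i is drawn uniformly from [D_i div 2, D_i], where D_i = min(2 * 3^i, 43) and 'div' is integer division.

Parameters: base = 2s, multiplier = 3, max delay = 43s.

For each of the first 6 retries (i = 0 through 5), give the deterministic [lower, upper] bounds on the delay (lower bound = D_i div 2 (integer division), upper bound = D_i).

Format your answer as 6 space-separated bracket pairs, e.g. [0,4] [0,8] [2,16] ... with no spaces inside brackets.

Computing bounds per retry:
  i=0: D_i=min(2*3^0,43)=2, bounds=[1,2]
  i=1: D_i=min(2*3^1,43)=6, bounds=[3,6]
  i=2: D_i=min(2*3^2,43)=18, bounds=[9,18]
  i=3: D_i=min(2*3^3,43)=43, bounds=[21,43]
  i=4: D_i=min(2*3^4,43)=43, bounds=[21,43]
  i=5: D_i=min(2*3^5,43)=43, bounds=[21,43]

Answer: [1,2] [3,6] [9,18] [21,43] [21,43] [21,43]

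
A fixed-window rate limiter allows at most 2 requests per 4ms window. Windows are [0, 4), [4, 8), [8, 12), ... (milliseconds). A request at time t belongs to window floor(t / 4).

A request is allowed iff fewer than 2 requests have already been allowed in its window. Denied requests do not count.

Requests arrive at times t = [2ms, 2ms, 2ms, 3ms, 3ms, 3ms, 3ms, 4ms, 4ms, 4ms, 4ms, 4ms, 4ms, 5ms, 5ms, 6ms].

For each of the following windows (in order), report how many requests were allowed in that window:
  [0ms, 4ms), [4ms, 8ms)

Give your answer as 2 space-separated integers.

Processing requests:
  req#1 t=2ms (window 0): ALLOW
  req#2 t=2ms (window 0): ALLOW
  req#3 t=2ms (window 0): DENY
  req#4 t=3ms (window 0): DENY
  req#5 t=3ms (window 0): DENY
  req#6 t=3ms (window 0): DENY
  req#7 t=3ms (window 0): DENY
  req#8 t=4ms (window 1): ALLOW
  req#9 t=4ms (window 1): ALLOW
  req#10 t=4ms (window 1): DENY
  req#11 t=4ms (window 1): DENY
  req#12 t=4ms (window 1): DENY
  req#13 t=4ms (window 1): DENY
  req#14 t=5ms (window 1): DENY
  req#15 t=5ms (window 1): DENY
  req#16 t=6ms (window 1): DENY

Allowed counts by window: 2 2

Answer: 2 2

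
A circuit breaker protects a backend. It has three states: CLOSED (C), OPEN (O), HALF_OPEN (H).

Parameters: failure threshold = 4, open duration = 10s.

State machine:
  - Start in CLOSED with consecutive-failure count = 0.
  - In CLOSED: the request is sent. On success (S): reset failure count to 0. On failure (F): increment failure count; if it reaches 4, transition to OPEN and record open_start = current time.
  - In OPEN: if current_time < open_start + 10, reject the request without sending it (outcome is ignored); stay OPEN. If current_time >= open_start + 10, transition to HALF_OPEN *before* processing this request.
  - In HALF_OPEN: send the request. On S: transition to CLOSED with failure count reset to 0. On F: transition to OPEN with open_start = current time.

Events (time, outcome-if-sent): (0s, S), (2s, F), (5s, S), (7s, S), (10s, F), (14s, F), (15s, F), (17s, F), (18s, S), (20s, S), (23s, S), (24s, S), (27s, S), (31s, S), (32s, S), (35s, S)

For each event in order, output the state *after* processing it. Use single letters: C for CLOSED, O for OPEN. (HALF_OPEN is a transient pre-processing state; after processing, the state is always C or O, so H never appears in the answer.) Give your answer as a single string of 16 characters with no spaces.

State after each event:
  event#1 t=0s outcome=S: state=CLOSED
  event#2 t=2s outcome=F: state=CLOSED
  event#3 t=5s outcome=S: state=CLOSED
  event#4 t=7s outcome=S: state=CLOSED
  event#5 t=10s outcome=F: state=CLOSED
  event#6 t=14s outcome=F: state=CLOSED
  event#7 t=15s outcome=F: state=CLOSED
  event#8 t=17s outcome=F: state=OPEN
  event#9 t=18s outcome=S: state=OPEN
  event#10 t=20s outcome=S: state=OPEN
  event#11 t=23s outcome=S: state=OPEN
  event#12 t=24s outcome=S: state=OPEN
  event#13 t=27s outcome=S: state=CLOSED
  event#14 t=31s outcome=S: state=CLOSED
  event#15 t=32s outcome=S: state=CLOSED
  event#16 t=35s outcome=S: state=CLOSED

Answer: CCCCCCCOOOOOCCCC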